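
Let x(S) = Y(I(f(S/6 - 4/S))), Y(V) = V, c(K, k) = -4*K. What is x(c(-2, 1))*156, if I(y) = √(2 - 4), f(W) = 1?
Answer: 156*I*√2 ≈ 220.62*I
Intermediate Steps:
I(y) = I*√2 (I(y) = √(-2) = I*√2)
x(S) = I*√2
x(c(-2, 1))*156 = (I*√2)*156 = 156*I*√2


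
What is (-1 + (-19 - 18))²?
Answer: 1444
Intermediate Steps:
(-1 + (-19 - 18))² = (-1 - 37)² = (-38)² = 1444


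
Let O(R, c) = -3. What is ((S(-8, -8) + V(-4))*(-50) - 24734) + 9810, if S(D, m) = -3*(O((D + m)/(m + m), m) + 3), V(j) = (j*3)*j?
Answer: -17324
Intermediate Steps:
V(j) = 3*j² (V(j) = (3*j)*j = 3*j²)
S(D, m) = 0 (S(D, m) = -3*(-3 + 3) = -3*0 = 0)
((S(-8, -8) + V(-4))*(-50) - 24734) + 9810 = ((0 + 3*(-4)²)*(-50) - 24734) + 9810 = ((0 + 3*16)*(-50) - 24734) + 9810 = ((0 + 48)*(-50) - 24734) + 9810 = (48*(-50) - 24734) + 9810 = (-2400 - 24734) + 9810 = -27134 + 9810 = -17324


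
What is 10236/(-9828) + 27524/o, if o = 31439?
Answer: -4275311/25748541 ≈ -0.16604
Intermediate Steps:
10236/(-9828) + 27524/o = 10236/(-9828) + 27524/31439 = 10236*(-1/9828) + 27524*(1/31439) = -853/819 + 27524/31439 = -4275311/25748541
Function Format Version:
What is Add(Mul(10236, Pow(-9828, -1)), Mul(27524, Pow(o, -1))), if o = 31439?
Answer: Rational(-4275311, 25748541) ≈ -0.16604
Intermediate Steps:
Add(Mul(10236, Pow(-9828, -1)), Mul(27524, Pow(o, -1))) = Add(Mul(10236, Pow(-9828, -1)), Mul(27524, Pow(31439, -1))) = Add(Mul(10236, Rational(-1, 9828)), Mul(27524, Rational(1, 31439))) = Add(Rational(-853, 819), Rational(27524, 31439)) = Rational(-4275311, 25748541)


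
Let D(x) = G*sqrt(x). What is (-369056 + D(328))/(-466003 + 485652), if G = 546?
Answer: -369056/19649 + 156*sqrt(82)/2807 ≈ -18.279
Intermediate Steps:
D(x) = 546*sqrt(x)
(-369056 + D(328))/(-466003 + 485652) = (-369056 + 546*sqrt(328))/(-466003 + 485652) = (-369056 + 546*(2*sqrt(82)))/19649 = (-369056 + 1092*sqrt(82))*(1/19649) = -369056/19649 + 156*sqrt(82)/2807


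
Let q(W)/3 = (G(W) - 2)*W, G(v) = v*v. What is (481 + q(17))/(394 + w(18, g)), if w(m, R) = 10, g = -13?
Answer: 7559/202 ≈ 37.421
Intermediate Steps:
G(v) = v**2
q(W) = 3*W*(-2 + W**2) (q(W) = 3*((W**2 - 2)*W) = 3*((-2 + W**2)*W) = 3*(W*(-2 + W**2)) = 3*W*(-2 + W**2))
(481 + q(17))/(394 + w(18, g)) = (481 + 3*17*(-2 + 17**2))/(394 + 10) = (481 + 3*17*(-2 + 289))/404 = (481 + 3*17*287)*(1/404) = (481 + 14637)*(1/404) = 15118*(1/404) = 7559/202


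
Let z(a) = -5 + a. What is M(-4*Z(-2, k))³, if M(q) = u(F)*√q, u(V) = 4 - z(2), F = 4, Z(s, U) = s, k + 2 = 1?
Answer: 5488*√2 ≈ 7761.2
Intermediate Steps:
k = -1 (k = -2 + 1 = -1)
u(V) = 7 (u(V) = 4 - (-5 + 2) = 4 - 1*(-3) = 4 + 3 = 7)
M(q) = 7*√q
M(-4*Z(-2, k))³ = (7*√(-4*(-2)))³ = (7*√8)³ = (7*(2*√2))³ = (14*√2)³ = 5488*√2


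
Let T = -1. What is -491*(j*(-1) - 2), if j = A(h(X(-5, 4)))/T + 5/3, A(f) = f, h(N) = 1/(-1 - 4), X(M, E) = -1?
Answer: 28478/15 ≈ 1898.5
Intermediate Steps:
h(N) = -⅕ (h(N) = 1/(-5) = -⅕)
j = 28/15 (j = -⅕/(-1) + 5/3 = -⅕*(-1) + 5*(⅓) = ⅕ + 5/3 = 28/15 ≈ 1.8667)
-491*(j*(-1) - 2) = -491*((28/15)*(-1) - 2) = -491*(-28/15 - 2) = -491*(-58/15) = 28478/15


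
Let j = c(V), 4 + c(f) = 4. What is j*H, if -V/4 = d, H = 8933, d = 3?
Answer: 0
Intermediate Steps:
V = -12 (V = -4*3 = -12)
c(f) = 0 (c(f) = -4 + 4 = 0)
j = 0
j*H = 0*8933 = 0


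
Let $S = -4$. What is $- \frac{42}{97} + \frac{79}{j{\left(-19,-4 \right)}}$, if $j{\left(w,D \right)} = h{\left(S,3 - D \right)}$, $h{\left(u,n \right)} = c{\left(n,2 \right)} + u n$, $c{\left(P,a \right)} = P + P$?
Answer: $- \frac{8251}{1358} \approx -6.0758$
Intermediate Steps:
$c{\left(P,a \right)} = 2 P$
$h{\left(u,n \right)} = 2 n + n u$ ($h{\left(u,n \right)} = 2 n + u n = 2 n + n u$)
$j{\left(w,D \right)} = -6 + 2 D$ ($j{\left(w,D \right)} = \left(3 - D\right) \left(2 - 4\right) = \left(3 - D\right) \left(-2\right) = -6 + 2 D$)
$- \frac{42}{97} + \frac{79}{j{\left(-19,-4 \right)}} = - \frac{42}{97} + \frac{79}{-6 + 2 \left(-4\right)} = \left(-42\right) \frac{1}{97} + \frac{79}{-6 - 8} = - \frac{42}{97} + \frac{79}{-14} = - \frac{42}{97} + 79 \left(- \frac{1}{14}\right) = - \frac{42}{97} - \frac{79}{14} = - \frac{8251}{1358}$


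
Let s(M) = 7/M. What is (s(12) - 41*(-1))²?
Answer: 249001/144 ≈ 1729.2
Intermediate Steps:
(s(12) - 41*(-1))² = (7/12 - 41*(-1))² = (7*(1/12) - 1*(-41))² = (7/12 + 41)² = (499/12)² = 249001/144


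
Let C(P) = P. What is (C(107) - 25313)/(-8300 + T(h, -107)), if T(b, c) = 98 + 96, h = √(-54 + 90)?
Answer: 4201/1351 ≈ 3.1095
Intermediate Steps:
h = 6 (h = √36 = 6)
T(b, c) = 194
(C(107) - 25313)/(-8300 + T(h, -107)) = (107 - 25313)/(-8300 + 194) = -25206/(-8106) = -25206*(-1/8106) = 4201/1351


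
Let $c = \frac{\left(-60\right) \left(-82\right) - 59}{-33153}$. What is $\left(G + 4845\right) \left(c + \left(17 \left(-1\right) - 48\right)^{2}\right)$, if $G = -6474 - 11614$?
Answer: $- \frac{1854901507052}{33153} \approx -5.595 \cdot 10^{7}$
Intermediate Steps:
$G = -18088$ ($G = -6474 - 11614 = -18088$)
$c = - \frac{4861}{33153}$ ($c = \left(4920 - 59\right) \left(- \frac{1}{33153}\right) = 4861 \left(- \frac{1}{33153}\right) = - \frac{4861}{33153} \approx -0.14662$)
$\left(G + 4845\right) \left(c + \left(17 \left(-1\right) - 48\right)^{2}\right) = \left(-18088 + 4845\right) \left(- \frac{4861}{33153} + \left(17 \left(-1\right) - 48\right)^{2}\right) = - 13243 \left(- \frac{4861}{33153} + \left(-17 - 48\right)^{2}\right) = - 13243 \left(- \frac{4861}{33153} + \left(-65\right)^{2}\right) = - 13243 \left(- \frac{4861}{33153} + 4225\right) = \left(-13243\right) \frac{140066564}{33153} = - \frac{1854901507052}{33153}$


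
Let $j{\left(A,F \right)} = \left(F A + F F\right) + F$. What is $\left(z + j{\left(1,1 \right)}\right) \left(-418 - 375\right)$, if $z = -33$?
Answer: $23790$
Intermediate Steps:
$j{\left(A,F \right)} = F + F^{2} + A F$ ($j{\left(A,F \right)} = \left(A F + F^{2}\right) + F = \left(F^{2} + A F\right) + F = F + F^{2} + A F$)
$\left(z + j{\left(1,1 \right)}\right) \left(-418 - 375\right) = \left(-33 + 1 \left(1 + 1 + 1\right)\right) \left(-418 - 375\right) = \left(-33 + 1 \cdot 3\right) \left(-793\right) = \left(-33 + 3\right) \left(-793\right) = \left(-30\right) \left(-793\right) = 23790$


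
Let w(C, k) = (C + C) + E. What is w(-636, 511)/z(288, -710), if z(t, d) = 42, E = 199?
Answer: -1073/42 ≈ -25.548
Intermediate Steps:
w(C, k) = 199 + 2*C (w(C, k) = (C + C) + 199 = 2*C + 199 = 199 + 2*C)
w(-636, 511)/z(288, -710) = (199 + 2*(-636))/42 = (199 - 1272)*(1/42) = -1073*1/42 = -1073/42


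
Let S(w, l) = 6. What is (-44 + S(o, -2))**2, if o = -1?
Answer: 1444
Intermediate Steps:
(-44 + S(o, -2))**2 = (-44 + 6)**2 = (-38)**2 = 1444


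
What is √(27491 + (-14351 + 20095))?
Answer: 17*√115 ≈ 182.30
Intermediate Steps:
√(27491 + (-14351 + 20095)) = √(27491 + 5744) = √33235 = 17*√115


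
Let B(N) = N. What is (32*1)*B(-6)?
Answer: -192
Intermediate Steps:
(32*1)*B(-6) = (32*1)*(-6) = 32*(-6) = -192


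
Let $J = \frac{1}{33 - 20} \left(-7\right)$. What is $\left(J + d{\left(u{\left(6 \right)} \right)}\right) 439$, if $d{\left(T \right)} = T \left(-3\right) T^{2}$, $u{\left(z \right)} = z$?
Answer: $- \frac{3701209}{13} \approx -2.8471 \cdot 10^{5}$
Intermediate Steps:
$d{\left(T \right)} = - 3 T^{3}$ ($d{\left(T \right)} = - 3 T T^{2} = - 3 T^{3}$)
$J = - \frac{7}{13}$ ($J = \frac{1}{13} \left(-7\right) = - \frac{7}{13} \approx -0.53846$)
$\left(J + d{\left(u{\left(6 \right)} \right)}\right) 439 = \left(- \frac{7}{13} - 3 \cdot 6^{3}\right) 439 = \left(- \frac{7}{13} - 648\right) 439 = \left(- \frac{8431}{13}\right) 439 = - \frac{3701209}{13}$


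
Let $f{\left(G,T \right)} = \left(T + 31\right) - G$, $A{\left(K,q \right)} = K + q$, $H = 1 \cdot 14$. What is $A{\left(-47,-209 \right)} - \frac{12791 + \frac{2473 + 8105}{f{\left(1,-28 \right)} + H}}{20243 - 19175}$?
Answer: $- \frac{2294881}{8544} \approx -268.6$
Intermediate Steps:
$H = 14$
$f{\left(G,T \right)} = 31 + T - G$ ($f{\left(G,T \right)} = \left(31 + T\right) - G = 31 + T - G$)
$A{\left(-47,-209 \right)} - \frac{12791 + \frac{2473 + 8105}{f{\left(1,-28 \right)} + H}}{20243 - 19175} = \left(-47 - 209\right) - \frac{12791 + \frac{2473 + 8105}{\left(31 - 28 - 1\right) + 14}}{20243 - 19175} = -256 - \frac{12791 + \frac{10578}{\left(31 - 28 - 1\right) + 14}}{1068} = -256 - \left(12791 + \frac{10578}{2 + 14}\right) \frac{1}{1068} = -256 - \left(12791 + \frac{10578}{16}\right) \frac{1}{1068} = -256 - \left(12791 + 10578 \cdot \frac{1}{16}\right) \frac{1}{1068} = -256 - \left(12791 + \frac{5289}{8}\right) \frac{1}{1068} = -256 - \frac{107617}{8} \cdot \frac{1}{1068} = -256 - \frac{107617}{8544} = - \frac{2294881}{8544}$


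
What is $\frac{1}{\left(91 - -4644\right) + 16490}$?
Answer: $\frac{1}{21225} \approx 4.7114 \cdot 10^{-5}$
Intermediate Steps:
$\frac{1}{\left(91 - -4644\right) + 16490} = \frac{1}{\left(91 + 4644\right) + 16490} = \frac{1}{4735 + 16490} = \frac{1}{21225}$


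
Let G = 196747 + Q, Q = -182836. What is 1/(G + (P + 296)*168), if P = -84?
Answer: 1/49527 ≈ 2.0191e-5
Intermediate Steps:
G = 13911 (G = 196747 - 182836 = 13911)
1/(G + (P + 296)*168) = 1/(13911 + (-84 + 296)*168) = 1/(13911 + 212*168) = 1/(13911 + 35616) = 1/49527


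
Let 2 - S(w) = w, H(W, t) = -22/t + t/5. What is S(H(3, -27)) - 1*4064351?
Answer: -548686496/135 ≈ -4.0643e+6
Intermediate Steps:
H(W, t) = -22/t + t/5 (H(W, t) = -22/t + t*(1/5) = -22/t + t/5)
S(w) = 2 - w
S(H(3, -27)) - 1*4064351 = (2 - (-22/(-27) + (1/5)*(-27))) - 1*4064351 = (2 - (-22*(-1/27) - 27/5)) - 4064351 = (2 - (22/27 - 27/5)) - 4064351 = (2 - 1*(-619/135)) - 4064351 = (2 + 619/135) - 4064351 = 889/135 - 4064351 = -548686496/135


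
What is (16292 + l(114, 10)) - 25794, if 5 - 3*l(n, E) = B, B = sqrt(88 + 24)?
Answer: -28501/3 - 4*sqrt(7)/3 ≈ -9503.9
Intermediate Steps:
B = 4*sqrt(7) (B = sqrt(112) = 4*sqrt(7) ≈ 10.583)
l(n, E) = 5/3 - 4*sqrt(7)/3
(16292 + l(114, 10)) - 25794 = (16292 + (5/3 - 4*sqrt(7)/3)) - 25794 = (48881/3 - 4*sqrt(7)/3) - 25794 = -28501/3 - 4*sqrt(7)/3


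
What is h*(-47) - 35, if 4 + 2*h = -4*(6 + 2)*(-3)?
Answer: -2197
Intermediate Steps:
h = 46 (h = -2 + (-4*(6 + 2)*(-3))/2 = -2 + (-4*8*(-3))/2 = -2 + (-32*(-3))/2 = -2 + (½)*96 = -2 + 48 = 46)
h*(-47) - 35 = 46*(-47) - 35 = -2162 - 35 = -2197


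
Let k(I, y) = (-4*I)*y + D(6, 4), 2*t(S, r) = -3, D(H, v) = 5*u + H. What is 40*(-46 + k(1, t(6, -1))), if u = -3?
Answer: -1960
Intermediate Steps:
D(H, v) = -15 + H (D(H, v) = 5*(-3) + H = -15 + H)
t(S, r) = -3/2 (t(S, r) = (1/2)*(-3) = -3/2)
k(I, y) = -9 - 4*I*y (k(I, y) = (-4*I)*y + (-15 + 6) = -4*I*y - 9 = -9 - 4*I*y)
40*(-46 + k(1, t(6, -1))) = 40*(-46 + (-9 - 4*1*(-3/2))) = 40*(-46 + (-9 + 6)) = 40*(-46 - 3) = 40*(-49) = -1960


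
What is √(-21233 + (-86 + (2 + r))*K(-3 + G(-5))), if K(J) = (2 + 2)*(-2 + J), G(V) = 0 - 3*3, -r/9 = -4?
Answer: I*√18545 ≈ 136.18*I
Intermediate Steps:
r = 36 (r = -9*(-4) = 36)
G(V) = -9 (G(V) = 0 - 9 = -9)
K(J) = -8 + 4*J (K(J) = 4*(-2 + J) = -8 + 4*J)
√(-21233 + (-86 + (2 + r))*K(-3 + G(-5))) = √(-21233 + (-86 + (2 + 36))*(-8 + 4*(-3 - 9))) = √(-21233 + (-86 + 38)*(-8 + 4*(-12))) = √(-21233 - 48*(-8 - 48)) = √(-21233 - 48*(-56)) = √(-21233 + 2688) = √(-18545) = I*√18545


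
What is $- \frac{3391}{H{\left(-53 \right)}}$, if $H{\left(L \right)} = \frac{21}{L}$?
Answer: $\frac{179723}{21} \approx 8558.2$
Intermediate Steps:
$- \frac{3391}{H{\left(-53 \right)}} = - \frac{3391}{21 \frac{1}{-53}} = - \frac{3391}{21 \left(- \frac{1}{53}\right)} = - \frac{3391}{- \frac{21}{53}} = \left(-3391\right) \left(- \frac{53}{21}\right) = \frac{179723}{21}$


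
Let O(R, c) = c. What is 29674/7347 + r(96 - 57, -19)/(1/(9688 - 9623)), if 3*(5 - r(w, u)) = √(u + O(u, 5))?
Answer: 2417449/7347 - 65*I*√14/3 ≈ 329.04 - 81.069*I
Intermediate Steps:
r(w, u) = 5 - √(5 + u)/3 (r(w, u) = 5 - √(u + 5)/3 = 5 - √(5 + u)/3)
29674/7347 + r(96 - 57, -19)/(1/(9688 - 9623)) = 29674/7347 + (5 - √(5 - 19)/3)/(1/(9688 - 9623)) = 29674*(1/7347) + (5 - I*√14/3)/(1/65) = 29674/7347 + (5 - I*√14/3)/(1/65) = 29674/7347 + (5 - I*√14/3)*65 = 29674/7347 + (325 - 65*I*√14/3) = 2417449/7347 - 65*I*√14/3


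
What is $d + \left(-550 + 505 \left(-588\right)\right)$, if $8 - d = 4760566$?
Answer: $-5058048$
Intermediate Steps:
$d = -4760558$ ($d = 8 - 4760566 = -4760558$)
$d + \left(-550 + 505 \left(-588\right)\right) = -4760558 + \left(-550 + 505 \left(-588\right)\right) = -4760558 - 297490 = -5058048$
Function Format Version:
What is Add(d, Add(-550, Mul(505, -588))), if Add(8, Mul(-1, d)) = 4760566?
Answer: -5058048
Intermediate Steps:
d = -4760558 (d = Add(8, Mul(-1, 4760566)) = Add(8, -4760566) = -4760558)
Add(d, Add(-550, Mul(505, -588))) = Add(-4760558, Add(-550, Mul(505, -588))) = Add(-4760558, Add(-550, -296940)) = Add(-4760558, -297490) = -5058048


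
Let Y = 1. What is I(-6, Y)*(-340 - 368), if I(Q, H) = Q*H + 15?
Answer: -6372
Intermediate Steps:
I(Q, H) = 15 + H*Q (I(Q, H) = H*Q + 15 = 15 + H*Q)
I(-6, Y)*(-340 - 368) = (15 + 1*(-6))*(-340 - 368) = (15 - 6)*(-708) = 9*(-708) = -6372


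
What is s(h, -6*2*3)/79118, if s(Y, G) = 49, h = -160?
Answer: 49/79118 ≈ 0.00061933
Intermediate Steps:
s(h, -6*2*3)/79118 = 49/79118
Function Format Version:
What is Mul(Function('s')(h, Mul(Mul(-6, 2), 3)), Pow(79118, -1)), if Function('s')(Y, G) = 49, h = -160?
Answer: Rational(49, 79118) ≈ 0.00061933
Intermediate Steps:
Mul(Function('s')(h, Mul(Mul(-6, 2), 3)), Pow(79118, -1)) = Mul(49, Pow(79118, -1)) = Mul(49, Rational(1, 79118)) = Rational(49, 79118)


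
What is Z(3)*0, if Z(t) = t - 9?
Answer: 0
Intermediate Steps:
Z(t) = -9 + t
Z(3)*0 = (-9 + 3)*0 = -6*0 = 0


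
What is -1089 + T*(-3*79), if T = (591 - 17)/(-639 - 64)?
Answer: -629529/703 ≈ -895.49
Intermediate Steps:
T = -574/703 (T = 574/(-703) = 574*(-1/703) = -574/703 ≈ -0.81650)
-1089 + T*(-3*79) = -1089 - (-1722)*79/703 = -1089 - 574/703*(-237) = -1089 + 136038/703 = -629529/703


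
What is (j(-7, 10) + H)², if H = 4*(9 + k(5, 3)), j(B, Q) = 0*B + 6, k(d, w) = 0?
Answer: 1764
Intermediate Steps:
j(B, Q) = 6 (j(B, Q) = 0 + 6 = 6)
H = 36 (H = 4*(9 + 0) = 4*9 = 36)
(j(-7, 10) + H)² = (6 + 36)² = 42² = 1764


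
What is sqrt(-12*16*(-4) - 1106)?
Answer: 13*I*sqrt(2) ≈ 18.385*I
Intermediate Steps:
sqrt(-12*16*(-4) - 1106) = sqrt(-192*(-4) - 1106) = sqrt(768 - 1106) = sqrt(-338) = 13*I*sqrt(2)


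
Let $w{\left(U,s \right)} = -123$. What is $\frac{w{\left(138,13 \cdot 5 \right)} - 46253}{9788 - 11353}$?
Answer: $\frac{46376}{1565} \approx 29.633$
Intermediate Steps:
$\frac{w{\left(138,13 \cdot 5 \right)} - 46253}{9788 - 11353} = \frac{-123 - 46253}{9788 - 11353} = - \frac{46376}{-1565} = \left(-46376\right) \left(- \frac{1}{1565}\right) = \frac{46376}{1565}$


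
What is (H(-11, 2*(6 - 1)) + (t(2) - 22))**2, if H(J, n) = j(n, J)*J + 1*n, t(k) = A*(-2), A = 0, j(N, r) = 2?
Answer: 1156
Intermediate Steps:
t(k) = 0 (t(k) = 0*(-2) = 0)
H(J, n) = n + 2*J (H(J, n) = 2*J + 1*n = 2*J + n = n + 2*J)
(H(-11, 2*(6 - 1)) + (t(2) - 22))**2 = ((2*(6 - 1) + 2*(-11)) + (0 - 22))**2 = ((2*5 - 22) - 22)**2 = ((10 - 22) - 22)**2 = (-12 - 22)**2 = (-34)**2 = 1156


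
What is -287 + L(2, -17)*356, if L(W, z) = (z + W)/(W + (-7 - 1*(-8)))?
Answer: -2067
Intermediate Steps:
L(W, z) = (W + z)/(1 + W) (L(W, z) = (W + z)/(W + (-7 + 8)) = (W + z)/(W + 1) = (W + z)/(1 + W))
-287 + L(2, -17)*356 = -287 + ((2 - 17)/(1 + 2))*356 = -287 + (-15/3)*356 = -287 + ((⅓)*(-15))*356 = -287 - 5*356 = -287 - 1780 = -2067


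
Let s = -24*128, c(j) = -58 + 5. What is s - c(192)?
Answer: -3019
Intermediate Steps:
c(j) = -53
s = -3072
s - c(192) = -3072 - 1*(-53) = -3072 + 53 = -3019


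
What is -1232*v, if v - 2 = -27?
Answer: 30800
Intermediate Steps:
v = -25 (v = 2 - 27 = -25)
-1232*v = -1232*(-25) = 30800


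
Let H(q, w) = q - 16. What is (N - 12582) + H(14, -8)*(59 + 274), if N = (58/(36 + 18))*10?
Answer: -357406/27 ≈ -13237.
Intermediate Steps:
H(q, w) = -16 + q
N = 290/27 (N = (58/54)*10 = (58*(1/54))*10 = (29/27)*10 = 290/27 ≈ 10.741)
(N - 12582) + H(14, -8)*(59 + 274) = (290/27 - 12582) + (-16 + 14)*(59 + 274) = -339424/27 - 2*333 = -339424/27 - 666 = -357406/27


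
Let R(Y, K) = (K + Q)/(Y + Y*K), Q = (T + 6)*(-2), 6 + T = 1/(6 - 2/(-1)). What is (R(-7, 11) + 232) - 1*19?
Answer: 71525/336 ≈ 212.87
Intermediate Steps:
T = -47/8 (T = -6 + 1/(6 - 2/(-1)) = -6 + 1/(6 - 2*(-1)) = -6 + 1/(6 + 2) = -6 + 1/8 = -6 + ⅛ = -47/8 ≈ -5.8750)
Q = -¼ (Q = (-47/8 + 6)*(-2) = (⅛)*(-2) = -¼ ≈ -0.25000)
R(Y, K) = (-¼ + K)/(Y + K*Y) (R(Y, K) = (K - ¼)/(Y + Y*K) = (-¼ + K)/(Y + K*Y))
(R(-7, 11) + 232) - 1*19 = ((-¼ + 11)/((-7)*(1 + 11)) + 232) - 1*19 = (-⅐*43/4/12 + 232) - 19 = (-⅐*1/12*43/4 + 232) - 19 = (-43/336 + 232) - 19 = 77909/336 - 19 = 71525/336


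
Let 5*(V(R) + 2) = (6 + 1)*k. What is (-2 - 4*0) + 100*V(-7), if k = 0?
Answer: -202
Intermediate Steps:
V(R) = -2 (V(R) = -2 + ((6 + 1)*0)/5 = -2 + (7*0)/5 = -2 + (⅕)*0 = -2 + 0 = -2)
(-2 - 4*0) + 100*V(-7) = (-2 - 4*0) + 100*(-2) = (-2 + 0) - 200 = -2 - 200 = -202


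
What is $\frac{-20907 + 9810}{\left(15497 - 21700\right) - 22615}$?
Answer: $\frac{1233}{3202} \approx 0.38507$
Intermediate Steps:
$\frac{-20907 + 9810}{\left(15497 - 21700\right) - 22615} = - \frac{11097}{-6203 - 22615} = - \frac{11097}{-28818} = \left(-11097\right) \left(- \frac{1}{28818}\right) = \frac{1233}{3202}$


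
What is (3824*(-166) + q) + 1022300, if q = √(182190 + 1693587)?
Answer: 387516 + √1875777 ≈ 3.8889e+5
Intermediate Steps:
q = √1875777 ≈ 1369.6
(3824*(-166) + q) + 1022300 = (3824*(-166) + √1875777) + 1022300 = (-634784 + √1875777) + 1022300 = 387516 + √1875777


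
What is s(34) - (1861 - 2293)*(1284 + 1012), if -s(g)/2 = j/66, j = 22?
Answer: 2975614/3 ≈ 9.9187e+5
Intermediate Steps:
s(g) = -2/3 (s(g) = -44/66 = -2*1/3 = -2/3)
s(34) - (1861 - 2293)*(1284 + 1012) = -2/3 - (1861 - 2293)*(1284 + 1012) = -2/3 - (-432)*2296 = -2/3 - 1*(-991872) = -2/3 + 991872 = 2975614/3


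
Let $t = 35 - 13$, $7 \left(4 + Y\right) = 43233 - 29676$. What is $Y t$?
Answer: $\frac{297638}{7} \approx 42520.0$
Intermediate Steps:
$Y = \frac{13529}{7}$ ($Y = -4 + \frac{43233 - 29676}{7} = -4 + \frac{1}{7} \cdot 13557 = -4 + \frac{13557}{7} = \frac{13529}{7} \approx 1932.7$)
$t = 22$ ($t = 35 - 13 = 22$)
$Y t = \frac{13529}{7} \cdot 22 = \frac{297638}{7}$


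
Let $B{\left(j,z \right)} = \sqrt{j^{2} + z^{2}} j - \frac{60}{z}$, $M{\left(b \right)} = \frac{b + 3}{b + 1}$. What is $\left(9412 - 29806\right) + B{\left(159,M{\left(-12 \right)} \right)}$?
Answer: $- \frac{61402}{3} + \frac{477 \sqrt{339898}}{11} \approx 4814.0$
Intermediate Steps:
$M{\left(b \right)} = \frac{3 + b}{1 + b}$
$B{\left(j,z \right)} = - \frac{60}{z} + j \sqrt{j^{2} + z^{2}}$ ($B{\left(j,z \right)} = j \sqrt{j^{2} + z^{2}} - \frac{60}{z} = - \frac{60}{z} + j \sqrt{j^{2} + z^{2}}$)
$\left(9412 - 29806\right) + B{\left(159,M{\left(-12 \right)} \right)} = \left(9412 - 29806\right) - \left(- 159 \sqrt{159^{2} + \left(\frac{3 - 12}{1 - 12}\right)^{2}} + 60 \frac{1 - 12}{3 - 12}\right) = -20394 + \left(- \frac{60}{\frac{1}{-11} \left(-9\right)} + 159 \sqrt{25281 + \left(\frac{1}{-11} \left(-9\right)\right)^{2}}\right) = -20394 + \left(- \frac{60}{\left(- \frac{1}{11}\right) \left(-9\right)} + 159 \sqrt{25281 + \left(\left(- \frac{1}{11}\right) \left(-9\right)\right)^{2}}\right) = -20394 + \left(- \frac{60}{\frac{9}{11}} + 159 \sqrt{25281 + \left(\frac{9}{11}\right)^{2}}\right) = -20394 + \left(\left(-60\right) \frac{11}{9} + 159 \sqrt{25281 + \frac{81}{121}}\right) = -20394 - \left(\frac{220}{3} - 159 \sqrt{\frac{3059082}{121}}\right) = -20394 - \left(\frac{220}{3} - 159 \frac{3 \sqrt{339898}}{11}\right) = -20394 - \left(\frac{220}{3} - \frac{477 \sqrt{339898}}{11}\right) = - \frac{61402}{3} + \frac{477 \sqrt{339898}}{11}$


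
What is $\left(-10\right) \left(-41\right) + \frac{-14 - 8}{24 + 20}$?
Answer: $\frac{819}{2} \approx 409.5$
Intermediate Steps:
$\left(-10\right) \left(-41\right) + \frac{-14 - 8}{24 + 20} = 410 - \frac{22}{44} = 410 - \frac{1}{2} = \frac{819}{2}$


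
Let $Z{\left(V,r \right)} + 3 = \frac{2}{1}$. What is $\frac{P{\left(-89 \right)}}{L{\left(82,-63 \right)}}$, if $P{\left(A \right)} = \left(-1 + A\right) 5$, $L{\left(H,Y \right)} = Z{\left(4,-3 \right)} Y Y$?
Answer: $\frac{50}{441} \approx 0.11338$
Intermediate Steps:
$Z{\left(V,r \right)} = -1$ ($Z{\left(V,r \right)} = -3 + \frac{2}{1} = -3 + 2 \cdot 1 = -3 + 2 = -1$)
$L{\left(H,Y \right)} = - Y^{2}$ ($L{\left(H,Y \right)} = - Y Y = - Y^{2}$)
$P{\left(A \right)} = -5 + 5 A$
$\frac{P{\left(-89 \right)}}{L{\left(82,-63 \right)}} = \frac{-5 + 5 \left(-89\right)}{\left(-1\right) \left(-63\right)^{2}} = \frac{-5 - 445}{\left(-1\right) 3969} = - \frac{450}{-3969} = \left(-450\right) \left(- \frac{1}{3969}\right) = \frac{50}{441}$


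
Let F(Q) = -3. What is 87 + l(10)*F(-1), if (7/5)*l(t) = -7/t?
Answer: 177/2 ≈ 88.500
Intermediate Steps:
l(t) = -5/t (l(t) = 5*(-7/t)/7 = -5/t)
87 + l(10)*F(-1) = 87 - 5/10*(-3) = 87 - 5*⅒*(-3) = 87 - ½*(-3) = 87 + 3/2 = 177/2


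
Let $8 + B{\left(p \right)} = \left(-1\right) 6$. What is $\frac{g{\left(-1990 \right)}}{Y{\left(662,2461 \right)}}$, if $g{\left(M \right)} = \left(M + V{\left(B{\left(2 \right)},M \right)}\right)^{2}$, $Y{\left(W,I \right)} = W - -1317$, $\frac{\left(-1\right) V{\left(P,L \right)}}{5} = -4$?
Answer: $\frac{3880900}{1979} \approx 1961.0$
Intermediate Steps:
$B{\left(p \right)} = -14$ ($B{\left(p \right)} = -8 - 6 = -14$)
$V{\left(P,L \right)} = 20$ ($V{\left(P,L \right)} = \left(-5\right) \left(-4\right) = 20$)
$Y{\left(W,I \right)} = 1317 + W$ ($Y{\left(W,I \right)} = W + 1317 = 1317 + W$)
$g{\left(M \right)} = \left(20 + M\right)^{2}$ ($g{\left(M \right)} = \left(M + 20\right)^{2} = \left(20 + M\right)^{2}$)
$\frac{g{\left(-1990 \right)}}{Y{\left(662,2461 \right)}} = \frac{\left(20 - 1990\right)^{2}}{1317 + 662} = \frac{\left(-1970\right)^{2}}{1979} = 3880900 \cdot \frac{1}{1979} = \frac{3880900}{1979}$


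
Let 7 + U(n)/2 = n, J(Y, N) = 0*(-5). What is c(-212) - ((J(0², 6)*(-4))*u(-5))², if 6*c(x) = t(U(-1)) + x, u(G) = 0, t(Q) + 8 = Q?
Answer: -118/3 ≈ -39.333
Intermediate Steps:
J(Y, N) = 0
U(n) = -14 + 2*n
t(Q) = -8 + Q
c(x) = -4 + x/6 (c(x) = ((-8 + (-14 + 2*(-1))) + x)/6 = ((-8 + (-14 - 2)) + x)/6 = ((-8 - 16) + x)/6 = (-24 + x)/6 = -4 + x/6)
c(-212) - ((J(0², 6)*(-4))*u(-5))² = (-4 + (⅙)*(-212)) - ((0*(-4))*0)² = (-4 - 106/3) - (0*0)² = -118/3 - 1*0² = -118/3 - 1*0 = -118/3 + 0 = -118/3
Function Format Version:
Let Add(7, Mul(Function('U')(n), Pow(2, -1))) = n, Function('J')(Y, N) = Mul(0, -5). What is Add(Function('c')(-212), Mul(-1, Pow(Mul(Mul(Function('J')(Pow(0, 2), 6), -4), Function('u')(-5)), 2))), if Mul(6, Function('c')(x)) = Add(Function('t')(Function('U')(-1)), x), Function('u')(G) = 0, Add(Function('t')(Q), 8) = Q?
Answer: Rational(-118, 3) ≈ -39.333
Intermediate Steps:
Function('J')(Y, N) = 0
Function('U')(n) = Add(-14, Mul(2, n))
Function('t')(Q) = Add(-8, Q)
Function('c')(x) = Add(-4, Mul(Rational(1, 6), x)) (Function('c')(x) = Mul(Rational(1, 6), Add(Add(-8, Add(-14, Mul(2, -1))), x)) = Mul(Rational(1, 6), Add(Add(-8, Add(-14, -2)), x)) = Mul(Rational(1, 6), Add(Add(-8, -16), x)) = Mul(Rational(1, 6), Add(-24, x)) = Add(-4, Mul(Rational(1, 6), x)))
Add(Function('c')(-212), Mul(-1, Pow(Mul(Mul(Function('J')(Pow(0, 2), 6), -4), Function('u')(-5)), 2))) = Add(Add(-4, Mul(Rational(1, 6), -212)), Mul(-1, Pow(Mul(Mul(0, -4), 0), 2))) = Add(Add(-4, Rational(-106, 3)), Mul(-1, Pow(Mul(0, 0), 2))) = Add(Rational(-118, 3), Mul(-1, Pow(0, 2))) = Add(Rational(-118, 3), Mul(-1, 0)) = Add(Rational(-118, 3), 0) = Rational(-118, 3)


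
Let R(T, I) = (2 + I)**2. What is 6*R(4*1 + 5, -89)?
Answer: 45414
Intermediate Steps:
6*R(4*1 + 5, -89) = 6*(2 - 89)**2 = 6*(-87)**2 = 6*7569 = 45414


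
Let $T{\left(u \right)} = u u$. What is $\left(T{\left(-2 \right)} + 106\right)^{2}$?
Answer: $12100$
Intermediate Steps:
$T{\left(u \right)} = u^{2}$
$\left(T{\left(-2 \right)} + 106\right)^{2} = \left(\left(-2\right)^{2} + 106\right)^{2} = \left(4 + 106\right)^{2} = 110^{2} = 12100$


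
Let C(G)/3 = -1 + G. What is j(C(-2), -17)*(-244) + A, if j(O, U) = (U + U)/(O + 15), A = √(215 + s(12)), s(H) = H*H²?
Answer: 4148/3 + √1943 ≈ 1426.7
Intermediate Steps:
C(G) = -3 + 3*G (C(G) = 3*(-1 + G) = -3 + 3*G)
s(H) = H³
A = √1943 (A = √(215 + 12³) = √(215 + 1728) = √1943 ≈ 44.079)
j(O, U) = 2*U/(15 + O) (j(O, U) = (2*U)/(15 + O) = 2*U/(15 + O))
j(C(-2), -17)*(-244) + A = (2*(-17)/(15 + (-3 + 3*(-2))))*(-244) + √1943 = (2*(-17)/(15 + (-3 - 6)))*(-244) + √1943 = (2*(-17)/(15 - 9))*(-244) + √1943 = (2*(-17)/6)*(-244) + √1943 = (2*(-17)*(⅙))*(-244) + √1943 = -17/3*(-244) + √1943 = 4148/3 + √1943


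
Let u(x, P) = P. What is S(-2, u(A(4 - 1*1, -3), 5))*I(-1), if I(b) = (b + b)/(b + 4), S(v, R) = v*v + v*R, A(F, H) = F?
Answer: 4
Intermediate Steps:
S(v, R) = v² + R*v
I(b) = 2*b/(4 + b) (I(b) = (2*b)/(4 + b) = 2*b/(4 + b))
S(-2, u(A(4 - 1*1, -3), 5))*I(-1) = (-2*(5 - 2))*(2*(-1)/(4 - 1)) = (-2*3)*(2*(-1)/3) = -12*(-1)/3 = -6*(-⅔) = 4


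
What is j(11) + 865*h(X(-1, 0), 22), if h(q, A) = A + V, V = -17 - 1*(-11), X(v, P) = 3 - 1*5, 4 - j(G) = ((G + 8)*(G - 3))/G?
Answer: 152132/11 ≈ 13830.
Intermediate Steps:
j(G) = 4 - (-3 + G)*(8 + G)/G (j(G) = 4 - (G + 8)*(G - 3)/G = 4 - (8 + G)*(-3 + G)/G = 4 - (-3 + G)*(8 + G)/G)
X(v, P) = -2 (X(v, P) = 3 - 5 = -2)
V = -6 (V = -17 + 11 = -6)
h(q, A) = -6 + A (h(q, A) = A - 6 = -6 + A)
j(11) + 865*h(X(-1, 0), 22) = (-1 - 1*11 + 24/11) + 865*(-6 + 22) = (-1 - 11 + 24*(1/11)) + 865*16 = (-1 - 11 + 24/11) + 13840 = -108/11 + 13840 = 152132/11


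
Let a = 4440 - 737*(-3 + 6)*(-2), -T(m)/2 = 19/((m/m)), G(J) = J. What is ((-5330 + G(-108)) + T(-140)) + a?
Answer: 3386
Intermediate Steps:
T(m) = -38 (T(m) = -38/(m/m) = -38/1 = -38)
a = 8862 (a = 4440 - 2211*(-2) = 4440 - 737*(-6) = 4440 + 4422 = 8862)
((-5330 + G(-108)) + T(-140)) + a = ((-5330 - 108) - 38) + 8862 = (-5438 - 38) + 8862 = -5476 + 8862 = 3386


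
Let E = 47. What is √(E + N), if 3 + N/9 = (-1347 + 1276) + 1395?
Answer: 4*√746 ≈ 109.25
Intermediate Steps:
N = 11889 (N = -27 + 9*((-1347 + 1276) + 1395) = -27 + 9*(-71 + 1395) = -27 + 9*1324 = -27 + 11916 = 11889)
√(E + N) = √(47 + 11889) = √11936 = 4*√746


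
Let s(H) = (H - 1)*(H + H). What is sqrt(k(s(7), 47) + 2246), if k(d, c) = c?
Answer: sqrt(2293) ≈ 47.885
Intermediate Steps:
s(H) = 2*H*(-1 + H) (s(H) = (-1 + H)*(2*H) = 2*H*(-1 + H))
sqrt(k(s(7), 47) + 2246) = sqrt(47 + 2246) = sqrt(2293)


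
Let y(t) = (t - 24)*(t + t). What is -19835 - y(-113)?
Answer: -50797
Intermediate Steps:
y(t) = 2*t*(-24 + t) (y(t) = (-24 + t)*(2*t) = 2*t*(-24 + t))
-19835 - y(-113) = -19835 - 2*(-113)*(-24 - 113) = -19835 - 2*(-113)*(-137) = -19835 - 1*30962 = -19835 - 30962 = -50797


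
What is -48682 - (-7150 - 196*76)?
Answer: -26636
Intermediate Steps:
-48682 - (-7150 - 196*76) = -48682 - (-7150 - 1*14896) = -48682 - (-7150 - 14896) = -48682 - 1*(-22046) = -48682 + 22046 = -26636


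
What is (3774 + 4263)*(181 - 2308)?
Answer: -17094699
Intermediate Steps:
(3774 + 4263)*(181 - 2308) = 8037*(-2127) = -17094699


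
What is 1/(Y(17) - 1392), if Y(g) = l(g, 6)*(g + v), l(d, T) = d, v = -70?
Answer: -1/2293 ≈ -0.00043611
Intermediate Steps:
Y(g) = g*(-70 + g) (Y(g) = g*(g - 70) = g*(-70 + g))
1/(Y(17) - 1392) = 1/(17*(-70 + 17) - 1392) = 1/(17*(-53) - 1392) = 1/(-901 - 1392) = 1/(-2293) = -1/2293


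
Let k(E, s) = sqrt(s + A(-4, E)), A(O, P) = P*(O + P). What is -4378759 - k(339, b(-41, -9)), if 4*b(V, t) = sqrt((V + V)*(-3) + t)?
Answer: -4378759 - sqrt(454260 + sqrt(237))/2 ≈ -4.3791e+6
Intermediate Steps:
b(V, t) = sqrt(t - 6*V)/4 (b(V, t) = sqrt((V + V)*(-3) + t)/4 = sqrt((2*V)*(-3) + t)/4 = sqrt(-6*V + t)/4 = sqrt(t - 6*V)/4)
k(E, s) = sqrt(s + E*(-4 + E))
-4378759 - k(339, b(-41, -9)) = -4378759 - sqrt(sqrt(-9 - 6*(-41))/4 + 339*(-4 + 339)) = -4378759 - sqrt(sqrt(-9 + 246)/4 + 339*335) = -4378759 - sqrt(sqrt(237)/4 + 113565) = -4378759 - sqrt(113565 + sqrt(237)/4)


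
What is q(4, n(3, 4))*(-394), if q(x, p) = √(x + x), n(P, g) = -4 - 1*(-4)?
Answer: -788*√2 ≈ -1114.4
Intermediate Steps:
n(P, g) = 0 (n(P, g) = -4 + 4 = 0)
q(x, p) = √2*√x (q(x, p) = √(2*x) = √2*√x)
q(4, n(3, 4))*(-394) = (√2*√4)*(-394) = (√2*2)*(-394) = (2*√2)*(-394) = -788*√2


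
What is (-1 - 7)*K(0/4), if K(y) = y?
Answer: 0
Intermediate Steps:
(-1 - 7)*K(0/4) = (-1 - 7)*(0/4) = -0/4 = -8*0 = 0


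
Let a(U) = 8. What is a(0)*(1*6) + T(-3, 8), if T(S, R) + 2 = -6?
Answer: 40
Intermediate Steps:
T(S, R) = -8 (T(S, R) = -2 - 6 = -8)
a(0)*(1*6) + T(-3, 8) = 8*(1*6) - 8 = 8*6 - 8 = 48 - 8 = 40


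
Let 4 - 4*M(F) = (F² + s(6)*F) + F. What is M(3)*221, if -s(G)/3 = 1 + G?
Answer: 12155/4 ≈ 3038.8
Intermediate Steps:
s(G) = -3 - 3*G (s(G) = -3*(1 + G) = -3 - 3*G)
M(F) = 1 + 5*F - F²/4 (M(F) = 1 - ((F² + (-3 - 3*6)*F) + F)/4 = 1 - ((F² + (-3 - 18)*F) + F)/4 = 1 - ((F² - 21*F) + F)/4 = 1 - (F² - 20*F)/4 = 1 + (5*F - F²/4) = 1 + 5*F - F²/4)
M(3)*221 = (1 + 5*3 - ¼*3²)*221 = (1 + 15 - ¼*9)*221 = (1 + 15 - 9/4)*221 = (55/4)*221 = 12155/4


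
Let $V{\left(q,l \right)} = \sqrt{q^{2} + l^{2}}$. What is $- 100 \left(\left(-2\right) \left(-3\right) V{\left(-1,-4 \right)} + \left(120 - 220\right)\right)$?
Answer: $10000 - 600 \sqrt{17} \approx 7526.1$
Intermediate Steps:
$V{\left(q,l \right)} = \sqrt{l^{2} + q^{2}}$
$- 100 \left(\left(-2\right) \left(-3\right) V{\left(-1,-4 \right)} + \left(120 - 220\right)\right) = - 100 \left(\left(-2\right) \left(-3\right) \sqrt{\left(-4\right)^{2} + \left(-1\right)^{2}} + \left(120 - 220\right)\right) = - 100 \left(6 \sqrt{16 + 1} - 100\right) = - 100 \left(6 \sqrt{17} - 100\right) = - 100 \left(-100 + 6 \sqrt{17}\right) = 10000 - 600 \sqrt{17}$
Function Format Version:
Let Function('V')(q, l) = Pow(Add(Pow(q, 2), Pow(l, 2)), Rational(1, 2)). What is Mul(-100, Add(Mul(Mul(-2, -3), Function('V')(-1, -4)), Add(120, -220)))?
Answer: Add(10000, Mul(-600, Pow(17, Rational(1, 2)))) ≈ 7526.1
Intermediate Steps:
Function('V')(q, l) = Pow(Add(Pow(l, 2), Pow(q, 2)), Rational(1, 2))
Mul(-100, Add(Mul(Mul(-2, -3), Function('V')(-1, -4)), Add(120, -220))) = Mul(-100, Add(Mul(Mul(-2, -3), Pow(Add(Pow(-4, 2), Pow(-1, 2)), Rational(1, 2))), Add(120, -220))) = Mul(-100, Add(Mul(6, Pow(Add(16, 1), Rational(1, 2))), -100)) = Mul(-100, Add(Mul(6, Pow(17, Rational(1, 2))), -100)) = Mul(-100, Add(-100, Mul(6, Pow(17, Rational(1, 2))))) = Add(10000, Mul(-600, Pow(17, Rational(1, 2))))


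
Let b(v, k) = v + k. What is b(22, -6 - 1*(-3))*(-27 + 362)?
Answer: 6365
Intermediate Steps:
b(v, k) = k + v
b(22, -6 - 1*(-3))*(-27 + 362) = ((-6 - 1*(-3)) + 22)*(-27 + 362) = ((-6 + 3) + 22)*335 = (-3 + 22)*335 = 19*335 = 6365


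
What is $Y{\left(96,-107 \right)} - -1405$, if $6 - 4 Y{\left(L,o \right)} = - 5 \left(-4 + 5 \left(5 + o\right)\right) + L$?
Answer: $740$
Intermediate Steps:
$Y{\left(L,o \right)} = \frac{111}{4} - \frac{L}{4} + \frac{25 o}{4}$ ($Y{\left(L,o \right)} = \frac{3}{2} - \frac{- 5 \left(-4 + 5 \left(5 + o\right)\right) + L}{4} = \frac{3}{2} - \frac{- 5 \left(-4 + \left(25 + 5 o\right)\right) + L}{4} = \frac{3}{2} - \frac{- 5 \left(21 + 5 o\right) + L}{4} = \frac{3}{2} - \frac{\left(-105 - 25 o\right) + L}{4} = \frac{3}{2} - \frac{-105 + L - 25 o}{4} = \frac{3}{2} + \left(\frac{105}{4} - \frac{L}{4} + \frac{25 o}{4}\right) = \frac{111}{4} - \frac{L}{4} + \frac{25 o}{4}$)
$Y{\left(96,-107 \right)} - -1405 = \left(\frac{111}{4} - 24 + \frac{25}{4} \left(-107\right)\right) - -1405 = \left(\frac{111}{4} - 24 - \frac{2675}{4}\right) + 1405 = -665 + 1405 = 740$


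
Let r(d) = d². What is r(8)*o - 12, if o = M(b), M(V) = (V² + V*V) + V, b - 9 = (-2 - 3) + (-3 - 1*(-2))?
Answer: 1332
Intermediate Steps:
b = 3 (b = 9 + ((-2 - 3) + (-3 - 1*(-2))) = 9 + (-5 + (-3 + 2)) = 9 + (-5 - 1) = 9 - 6 = 3)
M(V) = V + 2*V² (M(V) = (V² + V²) + V = 2*V² + V = V + 2*V²)
o = 21 (o = 3*(1 + 2*3) = 3*(1 + 6) = 3*7 = 21)
r(8)*o - 12 = 8²*21 - 12 = 64*21 - 12 = 1344 - 12 = 1332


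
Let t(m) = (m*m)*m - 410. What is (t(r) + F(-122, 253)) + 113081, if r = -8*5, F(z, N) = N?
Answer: 48924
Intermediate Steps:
r = -40
t(m) = -410 + m**3 (t(m) = m**2*m - 410 = m**3 - 410 = -410 + m**3)
(t(r) + F(-122, 253)) + 113081 = ((-410 + (-40)**3) + 253) + 113081 = ((-410 - 64000) + 253) + 113081 = (-64410 + 253) + 113081 = -64157 + 113081 = 48924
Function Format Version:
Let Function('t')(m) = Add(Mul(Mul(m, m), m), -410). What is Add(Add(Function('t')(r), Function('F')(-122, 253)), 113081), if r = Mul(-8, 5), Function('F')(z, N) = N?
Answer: 48924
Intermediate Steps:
r = -40
Function('t')(m) = Add(-410, Pow(m, 3)) (Function('t')(m) = Add(Mul(Pow(m, 2), m), -410) = Add(Pow(m, 3), -410) = Add(-410, Pow(m, 3)))
Add(Add(Function('t')(r), Function('F')(-122, 253)), 113081) = Add(Add(Add(-410, Pow(-40, 3)), 253), 113081) = Add(Add(Add(-410, -64000), 253), 113081) = Add(Add(-64410, 253), 113081) = Add(-64157, 113081) = 48924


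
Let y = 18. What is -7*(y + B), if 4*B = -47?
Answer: -175/4 ≈ -43.750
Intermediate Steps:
B = -47/4 (B = (¼)*(-47) = -47/4 ≈ -11.750)
-7*(y + B) = -7*(18 - 47/4) = -7*25/4 = -175/4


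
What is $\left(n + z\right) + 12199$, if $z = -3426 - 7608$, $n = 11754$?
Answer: $12919$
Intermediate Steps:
$z = -11034$
$\left(n + z\right) + 12199 = \left(11754 - 11034\right) + 12199 = 720 + 12199 = 12919$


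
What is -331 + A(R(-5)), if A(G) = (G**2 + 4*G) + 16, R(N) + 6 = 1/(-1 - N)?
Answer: -4879/16 ≈ -304.94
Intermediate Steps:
R(N) = -6 + 1/(-1 - N)
A(G) = 16 + G**2 + 4*G
-331 + A(R(-5)) = -331 + (16 + ((-7 - 6*(-5))/(1 - 5))**2 + 4*((-7 - 6*(-5))/(1 - 5))) = -331 + (16 + ((-7 + 30)/(-4))**2 + 4*((-7 + 30)/(-4))) = -331 + (16 + (-1/4*23)**2 + 4*(-1/4*23)) = -331 + (16 + (-23/4)**2 + 4*(-23/4)) = -331 + (16 + 529/16 - 23) = -331 + 417/16 = -4879/16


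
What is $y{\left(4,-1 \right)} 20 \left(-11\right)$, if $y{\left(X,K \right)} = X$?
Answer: $-880$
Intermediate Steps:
$y{\left(4,-1 \right)} 20 \left(-11\right) = 4 \cdot 20 \left(-11\right) = 80 \left(-11\right) = -880$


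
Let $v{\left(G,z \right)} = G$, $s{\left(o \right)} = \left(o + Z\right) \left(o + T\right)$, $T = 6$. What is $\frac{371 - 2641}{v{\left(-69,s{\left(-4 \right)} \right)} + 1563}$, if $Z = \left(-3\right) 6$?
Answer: $- \frac{1135}{747} \approx -1.5194$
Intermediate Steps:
$Z = -18$
$s{\left(o \right)} = \left(-18 + o\right) \left(6 + o\right)$ ($s{\left(o \right)} = \left(o - 18\right) \left(o + 6\right) = \left(-18 + o\right) \left(6 + o\right)$)
$\frac{371 - 2641}{v{\left(-69,s{\left(-4 \right)} \right)} + 1563} = \frac{371 - 2641}{-69 + 1563} = - \frac{2270}{1494} = \left(-2270\right) \frac{1}{1494} = - \frac{1135}{747}$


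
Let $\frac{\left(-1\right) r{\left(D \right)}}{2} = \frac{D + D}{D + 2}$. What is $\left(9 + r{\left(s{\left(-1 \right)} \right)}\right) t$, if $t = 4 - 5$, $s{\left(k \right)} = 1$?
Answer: $- \frac{23}{3} \approx -7.6667$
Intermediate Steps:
$r{\left(D \right)} = - \frac{4 D}{2 + D}$ ($r{\left(D \right)} = - 2 \frac{D + D}{D + 2} = - 2 \frac{2 D}{2 + D} = - \frac{4 D}{2 + D}$)
$t = -1$ ($t = 4 - 5 = -1$)
$\left(9 + r{\left(s{\left(-1 \right)} \right)}\right) t = \left(9 - \frac{4}{2 + 1}\right) \left(-1\right) = \left(9 - \frac{4}{3}\right) \left(-1\right) = \frac{23}{3} \left(-1\right) = - \frac{23}{3}$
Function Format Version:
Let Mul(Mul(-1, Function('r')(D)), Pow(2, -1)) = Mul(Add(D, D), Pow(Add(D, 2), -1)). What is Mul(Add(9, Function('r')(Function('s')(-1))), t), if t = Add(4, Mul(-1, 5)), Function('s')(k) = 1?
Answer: Rational(-23, 3) ≈ -7.6667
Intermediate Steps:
Function('r')(D) = Mul(-4, D, Pow(Add(2, D), -1)) (Function('r')(D) = Mul(-2, Mul(Add(D, D), Pow(Add(D, 2), -1))) = Mul(-2, Mul(Mul(2, D), Pow(Add(2, D), -1))) = Mul(-2, Mul(2, D, Pow(Add(2, D), -1))) = Mul(-4, D, Pow(Add(2, D), -1)))
t = -1 (t = Add(4, -5) = -1)
Mul(Add(9, Function('r')(Function('s')(-1))), t) = Mul(Add(9, Mul(-4, 1, Pow(Add(2, 1), -1))), -1) = Mul(Add(9, Mul(-4, 1, Pow(3, -1))), -1) = Mul(Add(9, Mul(-4, 1, Rational(1, 3))), -1) = Mul(Add(9, Rational(-4, 3)), -1) = Mul(Rational(23, 3), -1) = Rational(-23, 3)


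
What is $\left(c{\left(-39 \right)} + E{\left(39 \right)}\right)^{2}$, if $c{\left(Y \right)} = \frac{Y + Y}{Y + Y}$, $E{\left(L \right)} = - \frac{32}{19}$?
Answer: $\frac{169}{361} \approx 0.46814$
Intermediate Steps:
$E{\left(L \right)} = - \frac{32}{19}$ ($E{\left(L \right)} = \left(-32\right) \frac{1}{19} = - \frac{32}{19}$)
$c{\left(Y \right)} = 1$ ($c{\left(Y \right)} = \frac{2 Y}{2 Y} = 2 Y \frac{1}{2 Y} = 1$)
$\left(c{\left(-39 \right)} + E{\left(39 \right)}\right)^{2} = \left(1 - \frac{32}{19}\right)^{2} = \left(- \frac{13}{19}\right)^{2} = \frac{169}{361}$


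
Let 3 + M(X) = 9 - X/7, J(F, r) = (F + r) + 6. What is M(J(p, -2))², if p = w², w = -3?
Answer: 841/49 ≈ 17.163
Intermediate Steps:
p = 9 (p = (-3)² = 9)
J(F, r) = 6 + F + r
M(X) = 6 - X/7 (M(X) = -3 + (9 - X/7) = 6 - X/7)
M(J(p, -2))² = (6 - (6 + 9 - 2)/7)² = (6 - ⅐*13)² = (6 - 13/7)² = (29/7)² = 841/49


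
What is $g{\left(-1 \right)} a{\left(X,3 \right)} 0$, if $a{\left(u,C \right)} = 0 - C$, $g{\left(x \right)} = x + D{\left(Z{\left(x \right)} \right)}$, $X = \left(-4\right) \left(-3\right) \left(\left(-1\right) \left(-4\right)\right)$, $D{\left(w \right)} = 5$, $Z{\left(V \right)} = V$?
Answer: $0$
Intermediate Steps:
$X = 48$ ($X = 12 \cdot 4 = 48$)
$g{\left(x \right)} = 5 + x$ ($g{\left(x \right)} = x + 5 = 5 + x$)
$a{\left(u,C \right)} = - C$
$g{\left(-1 \right)} a{\left(X,3 \right)} 0 = \left(5 - 1\right) \left(\left(-1\right) 3\right) 0 = 4 \left(-3\right) 0 = \left(-12\right) 0 = 0$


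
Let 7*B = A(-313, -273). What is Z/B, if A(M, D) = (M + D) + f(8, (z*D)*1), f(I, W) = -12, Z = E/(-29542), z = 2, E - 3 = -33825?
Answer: -118377/8833058 ≈ -0.013402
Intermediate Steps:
E = -33822 (E = 3 - 33825 = -33822)
Z = 16911/14771 (Z = -33822/(-29542) = -33822*(-1/29542) = 16911/14771 ≈ 1.1449)
A(M, D) = -12 + D + M (A(M, D) = (M + D) - 12 = (D + M) - 12 = -12 + D + M)
B = -598/7 (B = (-12 - 273 - 313)/7 = (⅐)*(-598) = -598/7 ≈ -85.429)
Z/B = 16911/(14771*(-598/7)) = (16911/14771)*(-7/598) = -118377/8833058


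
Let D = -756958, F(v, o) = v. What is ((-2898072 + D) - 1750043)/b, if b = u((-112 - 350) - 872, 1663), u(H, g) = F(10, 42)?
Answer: -5405073/10 ≈ -5.4051e+5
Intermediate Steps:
u(H, g) = 10
b = 10
((-2898072 + D) - 1750043)/b = ((-2898072 - 756958) - 1750043)/10 = (-3655030 - 1750043)*(1/10) = -5405073*1/10 = -5405073/10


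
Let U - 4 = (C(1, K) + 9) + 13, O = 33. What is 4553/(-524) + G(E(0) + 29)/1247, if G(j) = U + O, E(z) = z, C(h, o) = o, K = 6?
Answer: -5643531/653428 ≈ -8.6368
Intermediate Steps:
U = 32 (U = 4 + ((6 + 9) + 13) = 4 + (15 + 13) = 4 + 28 = 32)
G(j) = 65 (G(j) = 32 + 33 = 65)
4553/(-524) + G(E(0) + 29)/1247 = 4553/(-524) + 65/1247 = 4553*(-1/524) + 65*(1/1247) = -4553/524 + 65/1247 = -5643531/653428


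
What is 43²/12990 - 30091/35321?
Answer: -325573561/458819790 ≈ -0.70959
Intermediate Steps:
43²/12990 - 30091/35321 = 1849*(1/12990) - 30091*1/35321 = 1849/12990 - 30091/35321 = -325573561/458819790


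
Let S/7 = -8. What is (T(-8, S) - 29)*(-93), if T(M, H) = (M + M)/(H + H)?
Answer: 18786/7 ≈ 2683.7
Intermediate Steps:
S = -56 (S = 7*(-8) = -56)
T(M, H) = M/H (T(M, H) = (2*M)/((2*H)) = (2*M)*(1/(2*H)) = M/H)
(T(-8, S) - 29)*(-93) = (-8/(-56) - 29)*(-93) = (-8*(-1/56) - 29)*(-93) = (⅐ - 29)*(-93) = -202/7*(-93) = 18786/7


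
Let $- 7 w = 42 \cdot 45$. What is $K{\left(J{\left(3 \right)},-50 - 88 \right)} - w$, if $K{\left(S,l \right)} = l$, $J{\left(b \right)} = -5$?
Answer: $132$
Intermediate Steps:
$w = -270$ ($w = - \frac{42 \cdot 45}{7} = \left(- \frac{1}{7}\right) 1890 = -270$)
$K{\left(J{\left(3 \right)},-50 - 88 \right)} - w = \left(-50 - 88\right) - -270 = \left(-50 - 88\right) + 270 = -138 + 270 = 132$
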